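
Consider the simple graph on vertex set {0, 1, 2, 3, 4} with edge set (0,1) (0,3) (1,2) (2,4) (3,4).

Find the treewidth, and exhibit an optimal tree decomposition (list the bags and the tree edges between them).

The largest bag has 3 vertices, giving width 2; this decomposition certifies tw(G) ≤ 2. Since 4–2–1–0–3–4 is a cycle in G, G is not acyclic. Forests are exactly the graphs of treewidth ≤ 1, so tw(G) ≥ 2. Therefore the treewidth is 2.

Treewidth 2.
One optimal decomposition is:
Bags: B1 = {1, 2, 4}  B2 = {0, 1, 4}  B3 = {0, 3, 4}
Tree: B1–B2, B2–B3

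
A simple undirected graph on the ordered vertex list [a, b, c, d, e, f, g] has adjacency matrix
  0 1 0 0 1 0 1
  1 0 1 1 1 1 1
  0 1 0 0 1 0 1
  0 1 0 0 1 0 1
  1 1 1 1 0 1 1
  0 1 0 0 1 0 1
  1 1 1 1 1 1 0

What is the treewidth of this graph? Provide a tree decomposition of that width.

Every bag has size at most 4, so the width is 4 − 1 = 3 and tw(G) ≤ 3. On the other hand G contains the 4-clique {b, d, e, g}. A clique must lie in a single bag of any decomposition, so no decomposition can have width below 3. Combining the bounds, tw(G) = 3.

Treewidth 3.
Bags: B1 = {b, d, e, g}  B2 = {a, b, e, g}  B3 = {b, c, e, g}  B4 = {b, e, f, g}
Tree: B1–B2, B2–B3, B3–B4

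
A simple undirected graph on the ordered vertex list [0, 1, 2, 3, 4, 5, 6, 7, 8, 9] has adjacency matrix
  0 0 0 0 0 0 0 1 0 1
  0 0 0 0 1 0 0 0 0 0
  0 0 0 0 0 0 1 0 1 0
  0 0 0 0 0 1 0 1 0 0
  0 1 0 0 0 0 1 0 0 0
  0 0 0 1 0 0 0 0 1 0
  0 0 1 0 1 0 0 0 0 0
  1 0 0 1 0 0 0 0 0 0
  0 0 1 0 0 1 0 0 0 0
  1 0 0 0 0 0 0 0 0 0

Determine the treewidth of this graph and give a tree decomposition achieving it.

Treewidth 1.
One optimal decomposition is:
Bags: B1 = {1, 4}  B2 = {4, 6}  B3 = {2, 6}  B4 = {2, 8}  B5 = {5, 8}  B6 = {3, 5}  B7 = {3, 7}  B8 = {0, 7}  B9 = {0, 9}
Tree: B1–B2, B2–B3, B3–B4, B4–B5, B5–B6, B6–B7, B7–B8, B8–B9

Every bag has size at most 2, so the width is 2 − 1 = 1 and tw(G) ≤ 1. G has an edge, so its treewidth is at least 1. The upper and lower bounds meet at 1, so that is the treewidth.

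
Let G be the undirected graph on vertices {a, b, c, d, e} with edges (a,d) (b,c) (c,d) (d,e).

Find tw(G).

1

A width-1 tree decomposition is:
Bags: B1 = {c, d}  B2 = {a, d}  B3 = {b, c}  B4 = {d, e}
Tree: B1–B2, B1–B3, B1–B4
Every bag has size at most 2, so the width is 2 − 1 = 1 and tw(G) ≤ 1. G has an edge, so its treewidth is at least 1. The upper and lower bounds meet at 1, so that is the treewidth.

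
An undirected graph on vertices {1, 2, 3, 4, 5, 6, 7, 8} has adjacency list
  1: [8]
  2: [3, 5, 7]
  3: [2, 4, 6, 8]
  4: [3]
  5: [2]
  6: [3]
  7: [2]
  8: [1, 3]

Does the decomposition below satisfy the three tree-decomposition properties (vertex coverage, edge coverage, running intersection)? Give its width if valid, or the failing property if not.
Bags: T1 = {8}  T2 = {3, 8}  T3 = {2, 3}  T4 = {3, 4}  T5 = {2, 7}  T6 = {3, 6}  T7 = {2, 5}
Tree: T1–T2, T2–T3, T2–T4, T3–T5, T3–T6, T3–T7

A tree decomposition must satisfy three properties: every vertex lies in some bag; for every edge, both endpoints lie together in some bag; and for every vertex, the bags containing it form a connected subtree. Here vertex 1 appears in no bag, so the decomposition is invalid.

No — vertex 1 appears in no bag.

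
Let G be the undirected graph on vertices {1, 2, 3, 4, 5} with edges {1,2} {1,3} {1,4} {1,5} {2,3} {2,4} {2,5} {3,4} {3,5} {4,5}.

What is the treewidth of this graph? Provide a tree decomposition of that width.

Treewidth 4.
One such decomposition:
Bags: B1 = {1, 2, 3, 4, 5}
Tree: (single bag)

With just one bag of size 5, the width is 5 − 1 = 4, so tw(G) ≤ 4. For the lower bound, the 5 vertices {1, 2, 3, 4, 5} are pairwise adjacent, and any tree decomposition puts a clique entirely inside one bag — forcing width ≥ 4. Therefore the treewidth is 4.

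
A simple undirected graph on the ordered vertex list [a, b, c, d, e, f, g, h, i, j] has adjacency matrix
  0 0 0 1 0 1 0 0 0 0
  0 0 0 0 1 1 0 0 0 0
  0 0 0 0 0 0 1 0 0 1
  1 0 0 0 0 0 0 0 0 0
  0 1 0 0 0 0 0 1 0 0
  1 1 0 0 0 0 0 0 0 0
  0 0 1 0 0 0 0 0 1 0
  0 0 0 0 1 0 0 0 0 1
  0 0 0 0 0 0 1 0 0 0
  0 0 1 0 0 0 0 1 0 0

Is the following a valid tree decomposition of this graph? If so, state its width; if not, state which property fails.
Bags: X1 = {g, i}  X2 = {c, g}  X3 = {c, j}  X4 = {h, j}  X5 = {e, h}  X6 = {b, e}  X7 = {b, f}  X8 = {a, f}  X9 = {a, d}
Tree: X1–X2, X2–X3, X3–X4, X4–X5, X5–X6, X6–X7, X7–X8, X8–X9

Every vertex of G appears in some bag (union = {a, b, c, d, e, f, g, h, i, j}); every edge is covered by a bag; and for each vertex v the set of bags containing v is connected in the bag tree. The decomposition is therefore valid. The largest bag has 2 vertices, so the width is 1.

Yes; width 1.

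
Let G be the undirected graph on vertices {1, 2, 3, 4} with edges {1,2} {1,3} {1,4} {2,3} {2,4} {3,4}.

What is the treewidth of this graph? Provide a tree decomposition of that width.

With just one bag of size 4, the width is 4 − 1 = 3, so tw(G) ≤ 3. For the lower bound, the 4 vertices {1, 2, 3, 4} are pairwise adjacent, and any tree decomposition puts a clique entirely inside one bag — forcing width ≥ 3. Therefore the treewidth is 3.

Treewidth 3.
One such decomposition:
Bags: B1 = {1, 2, 3, 4}
Tree: (single bag)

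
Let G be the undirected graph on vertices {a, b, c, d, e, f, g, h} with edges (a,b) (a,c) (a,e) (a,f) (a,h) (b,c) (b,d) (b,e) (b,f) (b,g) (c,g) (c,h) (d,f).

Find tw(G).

A width-2 tree decomposition is:
Bags: B1 = {a, b, c}  B2 = {a, b, e}  B3 = {a, b, f}  B4 = {b, c, g}  B5 = {a, c, h}  B6 = {b, d, f}
Tree: B1–B2, B1–B3, B1–B4, B1–B5, B3–B6
Each bag holds 3 vertices, so the decomposition has width 2, which upper-bounds the treewidth. For the lower bound, the 3 vertices {a, c, h} are pairwise adjacent, and any tree decomposition puts a clique entirely inside one bag — forcing width ≥ 2. The upper and lower bounds meet at 2, so that is the treewidth.

2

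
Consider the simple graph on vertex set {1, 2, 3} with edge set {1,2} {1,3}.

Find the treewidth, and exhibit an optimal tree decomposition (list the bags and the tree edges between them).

Treewidth 1.
Bags: B1 = {1, 3}  B2 = {1, 2}
Tree: B1–B2

Each bag holds 2 vertices, so the decomposition has width 1, which upper-bounds the treewidth. Any graph with an edge has treewidth ≥ 1, and G has the edge 3–1. Therefore the treewidth is 1.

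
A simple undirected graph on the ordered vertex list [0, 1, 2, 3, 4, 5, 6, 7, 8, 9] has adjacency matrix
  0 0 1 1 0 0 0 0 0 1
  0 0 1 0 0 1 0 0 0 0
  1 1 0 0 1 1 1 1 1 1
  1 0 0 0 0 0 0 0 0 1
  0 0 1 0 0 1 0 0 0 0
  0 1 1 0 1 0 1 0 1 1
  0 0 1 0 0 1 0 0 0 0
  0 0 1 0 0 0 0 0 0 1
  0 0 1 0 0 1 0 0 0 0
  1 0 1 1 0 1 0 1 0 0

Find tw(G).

2

A width-2 tree decomposition is:
Bags: B1 = {2, 5, 8}  B2 = {2, 5, 9}  B3 = {2, 5, 6}  B4 = {0, 2, 9}  B5 = {0, 3, 9}  B6 = {2, 4, 5}  B7 = {1, 2, 5}  B8 = {2, 7, 9}
Tree: B1–B2, B1–B3, B2–B4, B4–B5, B1–B6, B6–B7, B2–B8
Every bag has size at most 3, so the width is 3 − 1 = 2 and tw(G) ≤ 2. On the other hand G contains the 3-clique {0, 2, 9}. A clique must lie in a single bag of any decomposition, so no decomposition can have width below 2. Hence tw(G) = 2 exactly.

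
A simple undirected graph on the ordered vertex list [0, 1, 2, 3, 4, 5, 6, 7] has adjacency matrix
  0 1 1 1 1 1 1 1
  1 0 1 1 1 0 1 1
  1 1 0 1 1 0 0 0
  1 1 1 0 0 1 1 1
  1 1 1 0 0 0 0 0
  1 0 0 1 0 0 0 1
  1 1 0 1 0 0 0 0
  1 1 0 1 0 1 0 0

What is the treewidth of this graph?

A width-3 tree decomposition is:
Bags: B1 = {0, 1, 2, 3}  B2 = {0, 1, 3, 6}  B3 = {0, 1, 3, 7}  B4 = {0, 1, 2, 4}  B5 = {0, 3, 5, 7}
Tree: B1–B2, B1–B3, B1–B4, B3–B5
The largest bag has 4 vertices, giving width 3; this decomposition certifies tw(G) ≤ 3. For the lower bound, the 4 vertices {0, 1, 2, 3} are pairwise adjacent, and any tree decomposition puts a clique entirely inside one bag — forcing width ≥ 3. Hence tw(G) = 3 exactly.

3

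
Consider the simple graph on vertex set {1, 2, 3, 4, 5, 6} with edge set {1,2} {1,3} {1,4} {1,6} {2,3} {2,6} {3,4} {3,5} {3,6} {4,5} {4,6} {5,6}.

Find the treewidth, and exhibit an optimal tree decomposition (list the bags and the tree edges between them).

Every bag has size at most 4, so the width is 4 − 1 = 3 and tw(G) ≤ 3. On the other hand G contains the 4-clique {1, 2, 3, 6}. A clique must lie in a single bag of any decomposition, so no decomposition can have width below 3. Hence tw(G) = 3 exactly.

Treewidth 3.
Bags: B1 = {3, 4, 5, 6}  B2 = {1, 3, 4, 6}  B3 = {1, 2, 3, 6}
Tree: B1–B2, B2–B3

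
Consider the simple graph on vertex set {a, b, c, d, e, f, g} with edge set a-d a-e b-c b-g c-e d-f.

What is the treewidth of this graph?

A width-1 tree decomposition is:
Bags: B1 = {b, g}  B2 = {b, c}  B3 = {c, e}  B4 = {a, e}  B5 = {a, d}  B6 = {d, f}
Tree: B1–B2, B2–B3, B3–B4, B4–B5, B5–B6
Every bag has size at most 2, so the width is 2 − 1 = 1 and tw(G) ≤ 1. G has an edge, so its treewidth is at least 1. Combining the bounds, tw(G) = 1.

1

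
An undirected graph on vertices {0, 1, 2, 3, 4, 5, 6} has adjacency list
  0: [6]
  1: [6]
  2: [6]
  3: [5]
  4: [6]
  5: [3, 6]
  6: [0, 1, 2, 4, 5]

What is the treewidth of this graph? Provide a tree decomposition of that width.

The largest bag has 2 vertices, giving width 1; this decomposition certifies tw(G) ≤ 1. Since G has at least one edge (e.g. 4–6), it is not an edgeless graph, so tw(G) ≥ 1. The upper and lower bounds meet at 1, so that is the treewidth.

Treewidth 1.
One optimal decomposition is:
Bags: B1 = {4, 6}  B2 = {1, 6}  B3 = {5, 6}  B4 = {0, 6}  B5 = {3, 5}  B6 = {2, 6}
Tree: B1–B2, B1–B3, B3–B4, B3–B5, B1–B6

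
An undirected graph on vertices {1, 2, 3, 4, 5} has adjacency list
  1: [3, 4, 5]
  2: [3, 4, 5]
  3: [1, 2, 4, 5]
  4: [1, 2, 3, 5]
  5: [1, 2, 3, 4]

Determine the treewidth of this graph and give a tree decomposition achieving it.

Every bag has size at most 4, so the width is 4 − 1 = 3 and tw(G) ≤ 3. For the lower bound, the 4 vertices {1, 3, 4, 5} are pairwise adjacent, and any tree decomposition puts a clique entirely inside one bag — forcing width ≥ 3. Combining the bounds, tw(G) = 3.

Treewidth 3.
One optimal decomposition is:
Bags: B1 = {1, 3, 4, 5}  B2 = {2, 3, 4, 5}
Tree: B1–B2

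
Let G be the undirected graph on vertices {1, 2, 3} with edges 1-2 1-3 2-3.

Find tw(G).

2

A width-2 tree decomposition is:
Bags: B1 = {1, 2, 3}
Tree: (single bag)
A single bag containing all 3 vertices is trivially a valid decomposition of width 2. On the other hand G contains the 3-clique {1, 2, 3}. A clique must lie in a single bag of any decomposition, so no decomposition can have width below 2. The upper and lower bounds meet at 2, so that is the treewidth.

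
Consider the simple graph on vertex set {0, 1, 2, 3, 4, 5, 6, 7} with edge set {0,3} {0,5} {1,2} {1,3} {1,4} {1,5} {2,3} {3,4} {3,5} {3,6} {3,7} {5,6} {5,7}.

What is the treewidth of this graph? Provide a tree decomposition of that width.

The largest bag has 3 vertices, giving width 2; this decomposition certifies tw(G) ≤ 2. For the lower bound, the 3 vertices {1, 2, 3} are pairwise adjacent, and any tree decomposition puts a clique entirely inside one bag — forcing width ≥ 2. Combining the bounds, tw(G) = 2.

Treewidth 2.
Bags: B1 = {1, 2, 3}  B2 = {1, 3, 5}  B3 = {0, 3, 5}  B4 = {1, 3, 4}  B5 = {3, 5, 6}  B6 = {3, 5, 7}
Tree: B1–B2, B2–B3, B2–B4, B2–B5, B5–B6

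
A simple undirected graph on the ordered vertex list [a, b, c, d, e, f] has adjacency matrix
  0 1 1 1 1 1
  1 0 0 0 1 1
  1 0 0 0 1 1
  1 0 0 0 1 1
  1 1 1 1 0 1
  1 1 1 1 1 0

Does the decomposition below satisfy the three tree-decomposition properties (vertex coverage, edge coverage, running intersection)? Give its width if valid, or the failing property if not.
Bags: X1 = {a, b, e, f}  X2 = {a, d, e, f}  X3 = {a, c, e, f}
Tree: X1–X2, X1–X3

Yes; width 3.

Vertex coverage: the bags together contain {a, b, c, d, e, f}, the full vertex set. Edge coverage: each edge of G has both endpoints in at least one bag. Running intersection: for every vertex, the bags containing it form a connected subtree. All three properties hold, so this is a valid tree decomposition of width max|bag| − 1 = 3, and hence tw(G) ≤ 3.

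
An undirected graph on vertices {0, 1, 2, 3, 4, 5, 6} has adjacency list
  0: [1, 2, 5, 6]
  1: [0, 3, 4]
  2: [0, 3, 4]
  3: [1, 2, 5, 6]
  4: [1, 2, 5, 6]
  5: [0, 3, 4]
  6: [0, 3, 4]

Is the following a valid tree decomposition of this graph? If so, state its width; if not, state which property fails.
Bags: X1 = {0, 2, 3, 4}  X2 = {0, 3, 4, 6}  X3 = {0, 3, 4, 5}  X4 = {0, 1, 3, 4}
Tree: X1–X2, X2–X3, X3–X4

Yes; width 3.

Vertex coverage: the bags together contain {0, 1, 2, 3, 4, 5, 6}, the full vertex set. Edge coverage: each edge of G has both endpoints in at least one bag. Running intersection: for every vertex, the bags containing it form a connected subtree. All three properties hold, so this is a valid tree decomposition of width max|bag| − 1 = 3, and hence tw(G) ≤ 3.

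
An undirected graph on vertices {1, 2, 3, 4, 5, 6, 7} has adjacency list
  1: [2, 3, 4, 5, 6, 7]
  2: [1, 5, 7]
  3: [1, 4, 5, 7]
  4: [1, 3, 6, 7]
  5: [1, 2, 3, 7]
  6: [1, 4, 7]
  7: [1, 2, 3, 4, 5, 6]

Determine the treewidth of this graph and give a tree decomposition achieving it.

Treewidth 3.
Bags: B1 = {1, 3, 5, 7}  B2 = {1, 3, 4, 7}  B3 = {1, 2, 5, 7}  B4 = {1, 4, 6, 7}
Tree: B1–B2, B1–B3, B2–B4

Every bag has size at most 4, so the width is 4 − 1 = 3 and tw(G) ≤ 3. On the other hand G contains the 4-clique {1, 2, 5, 7}. A clique must lie in a single bag of any decomposition, so no decomposition can have width below 3. Combining the bounds, tw(G) = 3.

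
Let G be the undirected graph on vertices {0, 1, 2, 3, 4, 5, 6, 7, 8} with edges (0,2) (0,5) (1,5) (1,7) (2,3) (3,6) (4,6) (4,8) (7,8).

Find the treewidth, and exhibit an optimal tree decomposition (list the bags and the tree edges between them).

Each bag holds 3 vertices, so the decomposition has width 2, which upper-bounds the treewidth. Since 1–7–8–4–6–3–2–0–5–1 is a cycle in G, G is not acyclic. Forests are exactly the graphs of treewidth ≤ 1, so tw(G) ≥ 2. Therefore the treewidth is 2.

Treewidth 2.
One optimal decomposition is:
Bags: B1 = {1, 7, 8}  B2 = {1, 4, 8}  B3 = {1, 4, 6}  B4 = {1, 3, 6}  B5 = {1, 2, 3}  B6 = {0, 1, 2}  B7 = {0, 1, 5}
Tree: B1–B2, B2–B3, B3–B4, B4–B5, B5–B6, B6–B7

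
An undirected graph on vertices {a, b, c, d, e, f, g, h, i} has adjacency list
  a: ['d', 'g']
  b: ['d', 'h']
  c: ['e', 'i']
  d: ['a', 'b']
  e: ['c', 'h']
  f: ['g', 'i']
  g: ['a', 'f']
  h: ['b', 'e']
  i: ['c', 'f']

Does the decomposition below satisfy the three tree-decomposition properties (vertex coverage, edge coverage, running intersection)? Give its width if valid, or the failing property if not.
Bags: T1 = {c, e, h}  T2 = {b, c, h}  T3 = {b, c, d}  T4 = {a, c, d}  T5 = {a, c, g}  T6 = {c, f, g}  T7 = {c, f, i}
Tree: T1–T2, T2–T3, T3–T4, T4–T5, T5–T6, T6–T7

Yes; width 2.

Checking the three conditions: (i) the bags cover all of {a, b, c, d, e, f, g, h, i}; (ii) for each edge, some bag contains both endpoints; (iii) the bags containing any fixed vertex form a subtree. All hold, so the decomposition is valid with width 3 − 1 = 2.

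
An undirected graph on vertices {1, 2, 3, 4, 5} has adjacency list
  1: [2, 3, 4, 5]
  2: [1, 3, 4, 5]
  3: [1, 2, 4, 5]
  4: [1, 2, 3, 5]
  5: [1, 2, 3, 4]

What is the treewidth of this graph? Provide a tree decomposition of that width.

Treewidth 4.
One such decomposition:
Bags: B1 = {1, 2, 3, 4, 5}
Tree: (single bag)

A single bag containing all 5 vertices is trivially a valid decomposition of width 4. For the lower bound, the 5 vertices {1, 2, 3, 4, 5} are pairwise adjacent, and any tree decomposition puts a clique entirely inside one bag — forcing width ≥ 4. Therefore the treewidth is 4.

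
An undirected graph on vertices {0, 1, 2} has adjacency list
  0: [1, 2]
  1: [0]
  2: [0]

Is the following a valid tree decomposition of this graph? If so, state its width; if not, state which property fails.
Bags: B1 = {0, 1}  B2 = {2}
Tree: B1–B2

A tree decomposition must satisfy three properties: every vertex lies in some bag; for every edge, both endpoints lie together in some bag; and for every vertex, the bags containing it form a connected subtree. Here edge (0,2) lies in no bag, so the decomposition is invalid.

No — edge (0,2) lies in no bag.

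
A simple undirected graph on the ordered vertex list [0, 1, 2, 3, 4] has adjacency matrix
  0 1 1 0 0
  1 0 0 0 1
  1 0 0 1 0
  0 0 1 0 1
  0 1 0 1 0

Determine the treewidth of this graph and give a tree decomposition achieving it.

The largest bag has 3 vertices, giving width 2; this decomposition certifies tw(G) ≤ 2. For the lower bound, G contains the cycle 2–3–4–1–0–2, so G is not a forest; only forests have treewidth ≤ 1, hence tw(G) ≥ 2. Combining the bounds, tw(G) = 2.

Treewidth 2.
One optimal decomposition is:
Bags: B1 = {2, 3, 4}  B2 = {1, 2, 4}  B3 = {0, 1, 2}
Tree: B1–B2, B2–B3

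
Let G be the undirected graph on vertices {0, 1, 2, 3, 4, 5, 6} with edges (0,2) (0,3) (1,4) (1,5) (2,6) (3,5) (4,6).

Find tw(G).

A width-2 tree decomposition is:
Bags: B1 = {1, 4, 5}  B2 = {4, 5, 6}  B3 = {2, 5, 6}  B4 = {0, 2, 5}  B5 = {0, 3, 5}
Tree: B1–B2, B2–B3, B3–B4, B4–B5
Every bag has size at most 3, so the width is 3 − 1 = 2 and tw(G) ≤ 2. The edges 5–1–4–6–2–0–3–5 form a cycle, so G is not a tree and its treewidth is at least 2. The upper and lower bounds meet at 2, so that is the treewidth.

2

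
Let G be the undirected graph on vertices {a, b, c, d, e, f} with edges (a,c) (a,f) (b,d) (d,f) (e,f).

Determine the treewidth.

1

A width-1 tree decomposition is:
Bags: B1 = {a, f}  B2 = {d, f}  B3 = {b, d}  B4 = {a, c}  B5 = {e, f}
Tree: B1–B2, B2–B3, B1–B4, B1–B5
Every bag has size at most 2, so the width is 2 − 1 = 1 and tw(G) ≤ 1. Any graph with an edge has treewidth ≥ 1, and G has the edge f–a. Therefore the treewidth is 1.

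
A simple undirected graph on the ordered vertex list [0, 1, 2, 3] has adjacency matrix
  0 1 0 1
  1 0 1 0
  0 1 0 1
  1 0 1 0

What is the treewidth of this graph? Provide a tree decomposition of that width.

Treewidth 2.
One optimal decomposition is:
Bags: B1 = {1, 2, 3}  B2 = {0, 1, 3}
Tree: B1–B2

Each bag holds 3 vertices, so the decomposition has width 2, which upper-bounds the treewidth. Since 1–2–3–0–1 is a cycle in G, G is not acyclic. Forests are exactly the graphs of treewidth ≤ 1, so tw(G) ≥ 2. Therefore the treewidth is 2.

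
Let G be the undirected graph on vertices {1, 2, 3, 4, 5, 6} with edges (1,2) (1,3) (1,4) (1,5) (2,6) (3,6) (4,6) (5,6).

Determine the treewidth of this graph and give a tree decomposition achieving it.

The largest bag has 3 vertices, giving width 2; this decomposition certifies tw(G) ≤ 2. The edges 6–4–1–3–6 form a cycle, so G is not a tree and its treewidth is at least 2. Combining the bounds, tw(G) = 2.

Treewidth 2.
One such decomposition:
Bags: B1 = {1, 4, 6}  B2 = {1, 3, 6}  B3 = {1, 2, 6}  B4 = {1, 5, 6}
Tree: B1–B2, B2–B3, B3–B4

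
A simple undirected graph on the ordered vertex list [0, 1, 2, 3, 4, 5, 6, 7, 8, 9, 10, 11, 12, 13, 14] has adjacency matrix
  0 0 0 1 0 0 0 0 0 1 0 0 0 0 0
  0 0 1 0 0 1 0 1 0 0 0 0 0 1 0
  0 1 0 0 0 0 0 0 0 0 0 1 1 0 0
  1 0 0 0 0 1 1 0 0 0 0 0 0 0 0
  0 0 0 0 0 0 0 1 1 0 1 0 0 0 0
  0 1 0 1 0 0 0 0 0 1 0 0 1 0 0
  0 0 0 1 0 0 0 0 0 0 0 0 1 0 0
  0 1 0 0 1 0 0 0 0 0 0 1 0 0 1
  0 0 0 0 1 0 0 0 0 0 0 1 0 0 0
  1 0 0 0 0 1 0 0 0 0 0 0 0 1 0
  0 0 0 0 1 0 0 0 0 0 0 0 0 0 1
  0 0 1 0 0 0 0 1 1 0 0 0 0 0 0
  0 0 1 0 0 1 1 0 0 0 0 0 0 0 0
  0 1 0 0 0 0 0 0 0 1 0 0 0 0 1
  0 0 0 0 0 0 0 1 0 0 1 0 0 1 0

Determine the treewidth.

3

A width-3 tree decomposition is:
Bags: B1 = {0, 3, 6, 12}  B2 = {0, 3, 5, 12}  B3 = {0, 5, 9, 12}  B4 = {2, 5, 9, 12}  B5 = {1, 2, 5, 9}  B6 = {1, 2, 9, 13}  B7 = {1, 2, 11, 13}  B8 = {1, 7, 11, 13}  B9 = {7, 11, 13, 14}  B10 = {7, 8, 11, 14}  B11 = {4, 7, 8, 14}  B12 = {4, 8, 10, 14}
Tree: B1–B2, B2–B3, B3–B4, B4–B5, B5–B6, B6–B7, B7–B8, B8–B9, B9–B10, B10–B11, B11–B12
Every bag has size at most 4, so the width is 4 − 1 = 3 and tw(G) ≤ 3. For the lower bound: the 4 vertex sets {0,3,6}, {12}, {5}, {1,2,9,13} are disjoint, each induces a connected subgraph, and every pair is joined by at least one edge of G. Contracting each set to a single vertex therefore yields K_{4} as a minor, and since treewidth is minor-monotone, tw(G) ≥ tw(K_{4}) = 3. Therefore the treewidth is 3.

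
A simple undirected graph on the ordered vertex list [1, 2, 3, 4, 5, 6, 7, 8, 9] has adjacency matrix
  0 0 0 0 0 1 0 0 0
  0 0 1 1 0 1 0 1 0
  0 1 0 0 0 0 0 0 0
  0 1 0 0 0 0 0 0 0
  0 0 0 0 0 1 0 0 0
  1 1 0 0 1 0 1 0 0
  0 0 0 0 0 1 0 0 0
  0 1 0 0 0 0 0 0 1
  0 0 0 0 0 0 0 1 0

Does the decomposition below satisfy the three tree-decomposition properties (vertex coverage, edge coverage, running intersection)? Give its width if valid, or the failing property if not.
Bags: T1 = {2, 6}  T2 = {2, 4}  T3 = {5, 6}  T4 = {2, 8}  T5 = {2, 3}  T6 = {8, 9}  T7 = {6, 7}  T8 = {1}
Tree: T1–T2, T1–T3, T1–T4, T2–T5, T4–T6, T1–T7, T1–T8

A tree decomposition must satisfy three properties: every vertex lies in some bag; for every edge, both endpoints lie together in some bag; and for every vertex, the bags containing it form a connected subtree. Here edge (6,1) lies in no bag, so the decomposition is invalid.

No — edge (6,1) lies in no bag.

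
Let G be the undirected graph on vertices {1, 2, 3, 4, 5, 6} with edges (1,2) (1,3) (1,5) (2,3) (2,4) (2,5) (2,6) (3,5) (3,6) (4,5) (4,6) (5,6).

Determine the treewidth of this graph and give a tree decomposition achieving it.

Treewidth 3.
Bags: B1 = {2, 3, 5, 6}  B2 = {1, 2, 3, 5}  B3 = {2, 4, 5, 6}
Tree: B1–B2, B1–B3

Each bag holds 4 vertices, so the decomposition has width 3, which upper-bounds the treewidth. On the other hand G contains the 4-clique {1, 2, 3, 5}. A clique must lie in a single bag of any decomposition, so no decomposition can have width below 3. Therefore the treewidth is 3.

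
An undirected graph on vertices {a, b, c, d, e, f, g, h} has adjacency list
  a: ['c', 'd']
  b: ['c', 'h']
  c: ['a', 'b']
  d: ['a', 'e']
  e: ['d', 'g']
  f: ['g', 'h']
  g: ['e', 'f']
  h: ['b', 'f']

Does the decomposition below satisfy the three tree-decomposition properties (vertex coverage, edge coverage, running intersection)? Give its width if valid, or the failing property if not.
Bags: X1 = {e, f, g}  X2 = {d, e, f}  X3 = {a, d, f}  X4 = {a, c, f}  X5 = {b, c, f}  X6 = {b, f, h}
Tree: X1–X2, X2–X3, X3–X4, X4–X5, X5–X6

Yes; width 2.

Checking the three conditions: (i) the bags cover all of {a, b, c, d, e, f, g, h}; (ii) for each edge, some bag contains both endpoints; (iii) the bags containing any fixed vertex form a subtree. All hold, so the decomposition is valid with width 3 − 1 = 2.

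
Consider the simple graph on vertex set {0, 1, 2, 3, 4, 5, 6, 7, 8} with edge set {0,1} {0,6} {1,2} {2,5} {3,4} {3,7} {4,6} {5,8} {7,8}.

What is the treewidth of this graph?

2

A width-2 tree decomposition is:
Bags: B1 = {3, 4, 7}  B2 = {4, 6, 7}  B3 = {0, 6, 7}  B4 = {0, 1, 7}  B5 = {1, 2, 7}  B6 = {2, 5, 7}  B7 = {5, 7, 8}
Tree: B1–B2, B2–B3, B3–B4, B4–B5, B5–B6, B6–B7
Every bag has size at most 3, so the width is 3 − 1 = 2 and tw(G) ≤ 2. For the lower bound, G contains the cycle 7–3–4–6–0–1–2–5–8–7, so G is not a forest; only forests have treewidth ≤ 1, hence tw(G) ≥ 2. The upper and lower bounds meet at 2, so that is the treewidth.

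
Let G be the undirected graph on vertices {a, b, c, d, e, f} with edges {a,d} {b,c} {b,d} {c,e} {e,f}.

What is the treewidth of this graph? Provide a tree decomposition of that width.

Every bag has size at most 2, so the width is 2 − 1 = 1 and tw(G) ≤ 1. Since G has at least one edge (e.g. f–e), it is not an edgeless graph, so tw(G) ≥ 1. Therefore the treewidth is 1.

Treewidth 1.
Bags: B1 = {e, f}  B2 = {c, e}  B3 = {b, c}  B4 = {b, d}  B5 = {a, d}
Tree: B1–B2, B2–B3, B3–B4, B4–B5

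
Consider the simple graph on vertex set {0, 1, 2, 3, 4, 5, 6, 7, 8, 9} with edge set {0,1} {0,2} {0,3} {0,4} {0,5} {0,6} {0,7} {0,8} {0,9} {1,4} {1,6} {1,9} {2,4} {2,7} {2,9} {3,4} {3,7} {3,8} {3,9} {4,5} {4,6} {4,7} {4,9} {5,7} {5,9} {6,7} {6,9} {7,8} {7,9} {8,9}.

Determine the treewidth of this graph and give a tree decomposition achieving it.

Treewidth 4.
One such decomposition:
Bags: B1 = {0, 3, 4, 7, 9}  B2 = {0, 4, 6, 7, 9}  B3 = {0, 3, 7, 8, 9}  B4 = {0, 2, 4, 7, 9}  B5 = {0, 1, 4, 6, 9}  B6 = {0, 4, 5, 7, 9}
Tree: B1–B2, B1–B3, B1–B4, B2–B5, B4–B6

The largest bag has 5 vertices, giving width 4; this decomposition certifies tw(G) ≤ 4. For the lower bound, the 5 vertices {0, 3, 7, 8, 9} are pairwise adjacent, and any tree decomposition puts a clique entirely inside one bag — forcing width ≥ 4. Therefore the treewidth is 4.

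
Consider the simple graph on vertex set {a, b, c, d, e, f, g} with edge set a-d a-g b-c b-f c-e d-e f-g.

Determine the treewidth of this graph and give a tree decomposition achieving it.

The largest bag has 3 vertices, giving width 2; this decomposition certifies tw(G) ≤ 2. For the lower bound, G contains the cycle e–d–a–g–f–b–c–e, so G is not a forest; only forests have treewidth ≤ 1, hence tw(G) ≥ 2. The upper and lower bounds meet at 2, so that is the treewidth.

Treewidth 2.
Bags: B1 = {a, d, e}  B2 = {a, e, g}  B3 = {e, f, g}  B4 = {b, e, f}  B5 = {b, c, e}
Tree: B1–B2, B2–B3, B3–B4, B4–B5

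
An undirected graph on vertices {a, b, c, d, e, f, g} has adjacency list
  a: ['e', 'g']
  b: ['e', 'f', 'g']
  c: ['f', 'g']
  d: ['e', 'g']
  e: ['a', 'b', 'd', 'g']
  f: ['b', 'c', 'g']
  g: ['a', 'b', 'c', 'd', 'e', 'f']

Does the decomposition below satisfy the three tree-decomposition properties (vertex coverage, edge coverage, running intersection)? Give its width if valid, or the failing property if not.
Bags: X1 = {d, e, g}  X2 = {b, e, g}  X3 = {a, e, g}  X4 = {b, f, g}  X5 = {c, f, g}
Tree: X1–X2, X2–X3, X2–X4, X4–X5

Checking the three conditions: (i) the bags cover all of {a, b, c, d, e, f, g}; (ii) for each edge, some bag contains both endpoints; (iii) the bags containing any fixed vertex form a subtree. All hold, so the decomposition is valid with width 3 − 1 = 2.

Yes; width 2.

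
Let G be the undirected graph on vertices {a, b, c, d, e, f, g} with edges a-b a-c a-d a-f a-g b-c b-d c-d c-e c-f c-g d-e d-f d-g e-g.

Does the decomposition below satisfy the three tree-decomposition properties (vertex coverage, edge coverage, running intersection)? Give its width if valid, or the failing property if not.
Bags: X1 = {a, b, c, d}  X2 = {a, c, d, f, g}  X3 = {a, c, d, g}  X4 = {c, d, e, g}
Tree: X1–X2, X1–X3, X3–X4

No — bags containing vertex g are not connected in the tree.

A tree decomposition must satisfy three properties: every vertex lies in some bag; for every edge, both endpoints lie together in some bag; and for every vertex, the bags containing it form a connected subtree. Here bags containing vertex g are not connected in the tree, so the decomposition is invalid.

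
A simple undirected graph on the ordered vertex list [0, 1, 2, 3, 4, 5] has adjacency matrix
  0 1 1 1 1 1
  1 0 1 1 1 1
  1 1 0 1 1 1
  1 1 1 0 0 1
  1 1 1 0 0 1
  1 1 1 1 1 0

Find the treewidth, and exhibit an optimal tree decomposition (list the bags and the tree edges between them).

Each bag holds 5 vertices, so the decomposition has width 4, which upper-bounds the treewidth. Conversely, {0, 1, 2, 3, 5} is a clique of size 5, and the vertices of any clique must share a bag in every tree decomposition; so some bag has ≥ 5 vertices and tw(G) ≥ 4. Combining the bounds, tw(G) = 4.

Treewidth 4.
One optimal decomposition is:
Bags: B1 = {0, 1, 2, 3, 5}  B2 = {0, 1, 2, 4, 5}
Tree: B1–B2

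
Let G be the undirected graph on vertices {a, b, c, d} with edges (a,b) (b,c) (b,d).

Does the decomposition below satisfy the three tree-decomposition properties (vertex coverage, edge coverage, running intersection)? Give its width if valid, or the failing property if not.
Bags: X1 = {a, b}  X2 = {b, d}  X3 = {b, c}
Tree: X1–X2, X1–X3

Yes; width 1.

Vertex coverage: the bags together contain {a, b, c, d}, the full vertex set. Edge coverage: each edge of G has both endpoints in at least one bag. Running intersection: for every vertex, the bags containing it form a connected subtree. All three properties hold, so this is a valid tree decomposition of width max|bag| − 1 = 1, and hence tw(G) ≤ 1.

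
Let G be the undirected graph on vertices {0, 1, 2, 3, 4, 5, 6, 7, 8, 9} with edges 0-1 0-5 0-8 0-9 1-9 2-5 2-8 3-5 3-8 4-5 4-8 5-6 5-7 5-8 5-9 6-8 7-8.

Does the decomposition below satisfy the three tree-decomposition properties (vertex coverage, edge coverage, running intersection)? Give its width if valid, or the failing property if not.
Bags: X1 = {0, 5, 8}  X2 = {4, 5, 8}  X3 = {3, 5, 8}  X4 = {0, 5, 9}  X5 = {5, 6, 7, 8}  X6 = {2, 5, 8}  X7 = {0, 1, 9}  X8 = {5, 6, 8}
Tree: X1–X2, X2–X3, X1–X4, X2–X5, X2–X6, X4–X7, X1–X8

A tree decomposition must satisfy three properties: every vertex lies in some bag; for every edge, both endpoints lie together in some bag; and for every vertex, the bags containing it form a connected subtree. Here bags containing vertex 6 are not connected in the tree, so the decomposition is invalid.

No — bags containing vertex 6 are not connected in the tree.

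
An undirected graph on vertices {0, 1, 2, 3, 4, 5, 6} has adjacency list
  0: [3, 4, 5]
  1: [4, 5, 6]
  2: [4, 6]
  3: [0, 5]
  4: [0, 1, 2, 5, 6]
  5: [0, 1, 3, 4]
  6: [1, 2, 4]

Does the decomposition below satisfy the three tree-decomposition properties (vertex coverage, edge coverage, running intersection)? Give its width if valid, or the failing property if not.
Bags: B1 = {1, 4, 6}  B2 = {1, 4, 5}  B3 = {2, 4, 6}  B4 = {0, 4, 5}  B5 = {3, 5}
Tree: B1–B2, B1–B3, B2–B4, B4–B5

No — edge (0,3) lies in no bag.

A tree decomposition must satisfy three properties: every vertex lies in some bag; for every edge, both endpoints lie together in some bag; and for every vertex, the bags containing it form a connected subtree. Here edge (0,3) lies in no bag, so the decomposition is invalid.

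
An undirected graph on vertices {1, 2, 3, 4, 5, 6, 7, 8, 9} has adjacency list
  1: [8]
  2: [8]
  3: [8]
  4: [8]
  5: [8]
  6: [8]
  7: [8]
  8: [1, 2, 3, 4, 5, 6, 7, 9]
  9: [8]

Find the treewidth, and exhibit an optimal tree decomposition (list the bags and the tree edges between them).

Each bag holds 2 vertices, so the decomposition has width 1, which upper-bounds the treewidth. Any graph with an edge has treewidth ≥ 1, and G has the edge 8–5. Hence tw(G) = 1 exactly.

Treewidth 1.
One optimal decomposition is:
Bags: B1 = {5, 8}  B2 = {2, 8}  B3 = {4, 8}  B4 = {7, 8}  B5 = {1, 8}  B6 = {6, 8}  B7 = {3, 8}  B8 = {8, 9}
Tree: B1–B2, B2–B3, B1–B4, B4–B5, B4–B6, B2–B7, B2–B8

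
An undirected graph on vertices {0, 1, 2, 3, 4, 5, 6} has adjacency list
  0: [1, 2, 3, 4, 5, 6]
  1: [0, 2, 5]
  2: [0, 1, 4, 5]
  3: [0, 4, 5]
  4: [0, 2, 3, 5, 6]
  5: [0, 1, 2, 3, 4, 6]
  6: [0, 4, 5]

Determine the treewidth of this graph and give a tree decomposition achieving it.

Treewidth 3.
One such decomposition:
Bags: B1 = {0, 3, 4, 5}  B2 = {0, 2, 4, 5}  B3 = {0, 1, 2, 5}  B4 = {0, 4, 5, 6}
Tree: B1–B2, B2–B3, B2–B4

Every bag has size at most 4, so the width is 4 − 1 = 3 and tw(G) ≤ 3. Conversely, {0, 1, 2, 5} is a clique of size 4, and the vertices of any clique must share a bag in every tree decomposition; so some bag has ≥ 4 vertices and tw(G) ≥ 3. The upper and lower bounds meet at 3, so that is the treewidth.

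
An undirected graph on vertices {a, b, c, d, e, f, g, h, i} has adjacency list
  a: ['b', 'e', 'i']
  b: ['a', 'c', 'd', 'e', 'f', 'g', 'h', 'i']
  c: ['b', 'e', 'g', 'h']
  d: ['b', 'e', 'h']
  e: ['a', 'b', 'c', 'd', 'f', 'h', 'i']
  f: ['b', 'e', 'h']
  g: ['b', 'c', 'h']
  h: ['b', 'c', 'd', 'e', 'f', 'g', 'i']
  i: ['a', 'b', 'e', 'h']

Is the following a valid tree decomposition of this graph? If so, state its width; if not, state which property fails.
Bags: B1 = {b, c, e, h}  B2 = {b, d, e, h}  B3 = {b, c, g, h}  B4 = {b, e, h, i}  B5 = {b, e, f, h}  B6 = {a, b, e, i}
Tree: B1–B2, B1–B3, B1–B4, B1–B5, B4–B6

Every vertex of G appears in some bag (union = {a, b, c, d, e, f, g, h, i}); every edge is covered by a bag; and for each vertex v the set of bags containing v is connected in the bag tree. The decomposition is therefore valid. The largest bag has 4 vertices, so the width is 3.

Yes; width 3.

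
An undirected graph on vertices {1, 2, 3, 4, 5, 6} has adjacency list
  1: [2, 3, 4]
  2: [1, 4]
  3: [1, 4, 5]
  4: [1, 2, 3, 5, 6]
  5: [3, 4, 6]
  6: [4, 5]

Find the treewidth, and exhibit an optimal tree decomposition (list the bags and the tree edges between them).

Each bag holds 3 vertices, so the decomposition has width 2, which upper-bounds the treewidth. Conversely, {1, 2, 4} is a clique of size 3, and the vertices of any clique must share a bag in every tree decomposition; so some bag has ≥ 3 vertices and tw(G) ≥ 2. Therefore the treewidth is 2.

Treewidth 2.
One such decomposition:
Bags: B1 = {3, 4, 5}  B2 = {1, 3, 4}  B3 = {4, 5, 6}  B4 = {1, 2, 4}
Tree: B1–B2, B1–B3, B2–B4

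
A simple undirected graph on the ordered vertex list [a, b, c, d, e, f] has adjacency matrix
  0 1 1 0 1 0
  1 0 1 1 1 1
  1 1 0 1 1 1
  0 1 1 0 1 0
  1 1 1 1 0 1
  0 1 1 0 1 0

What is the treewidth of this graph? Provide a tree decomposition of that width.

Treewidth 3.
One such decomposition:
Bags: B1 = {a, b, c, e}  B2 = {b, c, d, e}  B3 = {b, c, e, f}
Tree: B1–B2, B2–B3

Every bag has size at most 4, so the width is 4 − 1 = 3 and tw(G) ≤ 3. On the other hand G contains the 4-clique {b, c, d, e}. A clique must lie in a single bag of any decomposition, so no decomposition can have width below 3. Hence tw(G) = 3 exactly.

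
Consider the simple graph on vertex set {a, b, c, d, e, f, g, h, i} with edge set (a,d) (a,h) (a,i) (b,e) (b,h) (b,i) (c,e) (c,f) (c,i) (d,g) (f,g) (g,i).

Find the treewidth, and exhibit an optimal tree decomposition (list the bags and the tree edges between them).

Treewidth 3.
One optimal decomposition is:
Bags: B1 = {c, d, f, g}  B2 = {c, d, g, i}  B3 = {a, c, d, i}  B4 = {a, c, e, i}  B5 = {a, b, e, i}  B6 = {a, b, e, h}
Tree: B1–B2, B2–B3, B3–B4, B4–B5, B5–B6

Each bag holds 4 vertices, so the decomposition has width 3, which upper-bounds the treewidth. For the lower bound: the 4 vertex sets {d,f,g}, {c}, {i}, {a,b,e,h} are disjoint, each induces a connected subgraph, and every pair is joined by at least one edge of G. Contracting each set to a single vertex therefore yields K_{4} as a minor, and since treewidth is minor-monotone, tw(G) ≥ tw(K_{4}) = 3. Combining the bounds, tw(G) = 3.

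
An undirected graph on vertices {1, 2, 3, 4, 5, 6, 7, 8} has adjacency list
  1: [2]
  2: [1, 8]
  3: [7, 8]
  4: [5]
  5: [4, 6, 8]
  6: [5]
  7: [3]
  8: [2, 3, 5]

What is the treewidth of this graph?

1

A width-1 tree decomposition is:
Bags: B1 = {5, 8}  B2 = {2, 8}  B3 = {4, 5}  B4 = {3, 8}  B5 = {5, 6}  B6 = {3, 7}  B7 = {1, 2}
Tree: B1–B2, B1–B3, B2–B4, B3–B5, B4–B6, B2–B7
Every bag has size at most 2, so the width is 2 − 1 = 1 and tw(G) ≤ 1. G has an edge, so its treewidth is at least 1. Combining the bounds, tw(G) = 1.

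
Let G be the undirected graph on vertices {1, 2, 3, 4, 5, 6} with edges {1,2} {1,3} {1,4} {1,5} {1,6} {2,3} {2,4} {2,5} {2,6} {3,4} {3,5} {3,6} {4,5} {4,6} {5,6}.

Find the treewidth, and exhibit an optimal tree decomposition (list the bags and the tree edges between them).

Treewidth 5.
Bags: B1 = {1, 2, 3, 4, 5, 6}
Tree: (single bag)

A single bag containing all 6 vertices is trivially a valid decomposition of width 5. Conversely, {1, 2, 3, 4, 5, 6} is a clique of size 6, and the vertices of any clique must share a bag in every tree decomposition; so some bag has ≥ 6 vertices and tw(G) ≥ 5. Combining the bounds, tw(G) = 5.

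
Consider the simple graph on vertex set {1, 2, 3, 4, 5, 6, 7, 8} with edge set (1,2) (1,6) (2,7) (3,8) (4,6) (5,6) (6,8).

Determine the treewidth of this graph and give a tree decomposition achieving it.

Each bag holds 2 vertices, so the decomposition has width 1, which upper-bounds the treewidth. Any graph with an edge has treewidth ≥ 1, and G has the edge 6–4. Therefore the treewidth is 1.

Treewidth 1.
Bags: B1 = {4, 6}  B2 = {1, 6}  B3 = {6, 8}  B4 = {1, 2}  B5 = {3, 8}  B6 = {5, 6}  B7 = {2, 7}
Tree: B1–B2, B1–B3, B2–B4, B3–B5, B2–B6, B4–B7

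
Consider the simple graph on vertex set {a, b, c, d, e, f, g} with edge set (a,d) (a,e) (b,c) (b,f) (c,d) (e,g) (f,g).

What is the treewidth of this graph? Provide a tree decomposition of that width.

Treewidth 2.
Bags: B1 = {a, c, d}  B2 = {a, b, c}  B3 = {a, b, f}  B4 = {a, f, g}  B5 = {a, e, g}
Tree: B1–B2, B2–B3, B3–B4, B4–B5

Every bag has size at most 3, so the width is 3 − 1 = 2 and tw(G) ≤ 2. Since a–d–c–b–f–g–e–a is a cycle in G, G is not acyclic. Forests are exactly the graphs of treewidth ≤ 1, so tw(G) ≥ 2. Hence tw(G) = 2 exactly.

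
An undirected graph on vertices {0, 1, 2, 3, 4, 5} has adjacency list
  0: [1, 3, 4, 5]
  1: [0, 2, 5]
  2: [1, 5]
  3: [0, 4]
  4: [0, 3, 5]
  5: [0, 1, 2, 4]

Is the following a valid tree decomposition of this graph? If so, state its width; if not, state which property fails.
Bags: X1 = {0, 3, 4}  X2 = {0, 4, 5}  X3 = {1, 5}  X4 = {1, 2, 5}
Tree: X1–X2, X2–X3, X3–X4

No — edge (0,1) lies in no bag.

A tree decomposition must satisfy three properties: every vertex lies in some bag; for every edge, both endpoints lie together in some bag; and for every vertex, the bags containing it form a connected subtree. Here edge (0,1) lies in no bag, so the decomposition is invalid.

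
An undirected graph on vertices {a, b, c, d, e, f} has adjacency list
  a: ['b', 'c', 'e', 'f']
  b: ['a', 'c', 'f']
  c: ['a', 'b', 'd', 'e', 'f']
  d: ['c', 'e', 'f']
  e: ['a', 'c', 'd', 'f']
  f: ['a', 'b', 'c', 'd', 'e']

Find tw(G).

3

A width-3 tree decomposition is:
Bags: B1 = {c, d, e, f}  B2 = {a, c, e, f}  B3 = {a, b, c, f}
Tree: B1–B2, B2–B3
Each bag holds 4 vertices, so the decomposition has width 3, which upper-bounds the treewidth. On the other hand G contains the 4-clique {c, d, e, f}. A clique must lie in a single bag of any decomposition, so no decomposition can have width below 3. Therefore the treewidth is 3.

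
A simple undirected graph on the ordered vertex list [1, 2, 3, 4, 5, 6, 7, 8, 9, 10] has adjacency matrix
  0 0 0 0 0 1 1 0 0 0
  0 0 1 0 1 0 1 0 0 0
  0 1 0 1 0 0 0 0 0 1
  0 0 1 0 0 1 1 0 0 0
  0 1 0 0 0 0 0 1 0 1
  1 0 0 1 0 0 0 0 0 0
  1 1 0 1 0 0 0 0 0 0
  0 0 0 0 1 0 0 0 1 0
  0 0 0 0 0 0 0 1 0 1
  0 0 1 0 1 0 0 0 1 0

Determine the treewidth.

2

A width-2 tree decomposition is:
Bags: B1 = {1, 6, 7}  B2 = {4, 6, 7}  B3 = {2, 4, 7}  B4 = {2, 3, 4}  B5 = {2, 3, 5}  B6 = {3, 5, 10}  B7 = {5, 8, 10}  B8 = {8, 9, 10}
Tree: B1–B2, B2–B3, B3–B4, B4–B5, B5–B6, B6–B7, B7–B8
Every bag has size at most 3, so the width is 3 − 1 = 2 and tw(G) ≤ 2. The edges 1–6–4–7–1 form a cycle, so G is not a tree and its treewidth is at least 2. Hence tw(G) = 2 exactly.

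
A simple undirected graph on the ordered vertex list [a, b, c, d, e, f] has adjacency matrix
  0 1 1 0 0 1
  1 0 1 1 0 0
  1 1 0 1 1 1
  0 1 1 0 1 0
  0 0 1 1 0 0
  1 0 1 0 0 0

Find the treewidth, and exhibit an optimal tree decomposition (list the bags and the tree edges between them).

Treewidth 2.
One such decomposition:
Bags: B1 = {b, c, d}  B2 = {a, b, c}  B3 = {a, c, f}  B4 = {c, d, e}
Tree: B1–B2, B2–B3, B1–B4

The largest bag has 3 vertices, giving width 2; this decomposition certifies tw(G) ≤ 2. On the other hand G contains the 3-clique {c, d, e}. A clique must lie in a single bag of any decomposition, so no decomposition can have width below 2. Hence tw(G) = 2 exactly.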